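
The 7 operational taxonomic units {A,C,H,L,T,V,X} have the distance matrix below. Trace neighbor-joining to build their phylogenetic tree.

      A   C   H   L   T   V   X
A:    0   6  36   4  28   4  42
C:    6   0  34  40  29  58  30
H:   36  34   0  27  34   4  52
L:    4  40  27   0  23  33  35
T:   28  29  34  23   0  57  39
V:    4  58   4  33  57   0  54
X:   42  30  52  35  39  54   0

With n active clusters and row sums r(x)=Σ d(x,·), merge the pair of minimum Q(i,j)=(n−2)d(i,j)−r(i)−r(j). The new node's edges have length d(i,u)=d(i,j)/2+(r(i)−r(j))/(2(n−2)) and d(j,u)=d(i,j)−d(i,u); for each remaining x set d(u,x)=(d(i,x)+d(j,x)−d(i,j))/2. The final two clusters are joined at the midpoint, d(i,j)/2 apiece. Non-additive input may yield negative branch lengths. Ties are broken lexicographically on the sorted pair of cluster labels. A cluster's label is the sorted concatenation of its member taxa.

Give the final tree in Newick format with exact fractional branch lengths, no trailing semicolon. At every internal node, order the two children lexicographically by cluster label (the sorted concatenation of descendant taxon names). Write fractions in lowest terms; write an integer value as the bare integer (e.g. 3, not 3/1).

iteration 1: select H,V (d=4, Q=-377); attach at lengths (-3/10, 43/10); label the merged cluster HV
  updated: d(A,HV)=18, d(C,HV)=44, d(HV,L)=28, d(HV,T)=87/2, d(HV,X)=51
iteration 2: select C,X (d=30, Q=-226); attach at lengths (9, 21); label the merged cluster CX
  updated: d(A,CX)=9, d(CX,HV)=65/2, d(CX,L)=45/2, d(CX,T)=19
iteration 3: select CX,T (d=19, Q=-279/2); attach at lengths (53/12, 175/12); label the merged cluster CTX
  updated: d(A,CTX)=9, d(CTX,HV)=57/2, d(CTX,L)=53/4
iteration 4: select A,HV (d=18, Q=-139/2); attach at lengths (-15/8, 159/8); label the merged cluster AHV
  updated: d(AHV,CTX)=39/4, d(AHV,L)=7
iteration 5: select AHV,CTX (d=39/4, Q=-30); attach at lengths (7/4, 8); label the merged cluster ACHTVX
  updated: d(ACHTVX,L)=21/4
iteration 6: select ACHTVX,L (d=21/4); attach at lengths (21/8, 21/8); label the merged cluster ACHLTVX
final tree: (((A:-15/8,(H:-3/10,V:43/10):159/8):7/4,((C:9,X:21):53/12,T:175/12):8):21/8,L:21/8)
total length: 86

(((A:-15/8,(H:-3/10,V:43/10):159/8):7/4,((C:9,X:21):53/12,T:175/12):8):21/8,L:21/8)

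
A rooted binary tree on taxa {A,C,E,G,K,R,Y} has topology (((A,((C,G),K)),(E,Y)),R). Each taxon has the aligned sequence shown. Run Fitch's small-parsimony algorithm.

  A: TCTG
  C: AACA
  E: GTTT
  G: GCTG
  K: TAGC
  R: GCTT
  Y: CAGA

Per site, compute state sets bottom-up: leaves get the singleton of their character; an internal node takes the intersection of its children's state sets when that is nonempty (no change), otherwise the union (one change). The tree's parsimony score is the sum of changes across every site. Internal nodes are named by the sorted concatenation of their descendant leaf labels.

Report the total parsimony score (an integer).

CG@0: {A} ∪ {G} = {A,G} (union, +1)
CGK@0: {A,G} ∪ {T} = {A,G,T} (union, +1)
ACGK@0: {T} ∩ {A,G,T} = {T} (intersection, +0)
EY@0: {G} ∪ {C} = {C,G} (union, +1)
ACEGKY@0: {T} ∪ {C,G} = {C,G,T} (union, +1)
ACEGKRY@0: {C,G,T} ∩ {G} = {G} (intersection, +0)
CG@1: {A} ∪ {C} = {A,C} (union, +1)
CGK@1: {A,C} ∩ {A} = {A} (intersection, +0)
ACGK@1: {C} ∪ {A} = {A,C} (union, +1)
EY@1: {T} ∪ {A} = {A,T} (union, +1)
ACEGKY@1: {A,C} ∩ {A,T} = {A} (intersection, +0)
ACEGKRY@1: {A} ∪ {C} = {A,C} (union, +1)
CG@2: {C} ∪ {T} = {C,T} (union, +1)
CGK@2: {C,T} ∪ {G} = {C,G,T} (union, +1)
ACGK@2: {T} ∩ {C,G,T} = {T} (intersection, +0)
EY@2: {T} ∪ {G} = {G,T} (union, +1)
ACEGKY@2: {T} ∩ {G,T} = {T} (intersection, +0)
ACEGKRY@2: {T} ∩ {T} = {T} (intersection, +0)
CG@3: {A} ∪ {G} = {A,G} (union, +1)
CGK@3: {A,G} ∪ {C} = {A,C,G} (union, +1)
ACGK@3: {G} ∩ {A,C,G} = {G} (intersection, +0)
EY@3: {T} ∪ {A} = {A,T} (union, +1)
ACEGKY@3: {G} ∪ {A,T} = {A,G,T} (union, +1)
ACEGKRY@3: {A,G,T} ∩ {T} = {T} (intersection, +0)
per-site changes: [4, 4, 3, 4]; total = 15

15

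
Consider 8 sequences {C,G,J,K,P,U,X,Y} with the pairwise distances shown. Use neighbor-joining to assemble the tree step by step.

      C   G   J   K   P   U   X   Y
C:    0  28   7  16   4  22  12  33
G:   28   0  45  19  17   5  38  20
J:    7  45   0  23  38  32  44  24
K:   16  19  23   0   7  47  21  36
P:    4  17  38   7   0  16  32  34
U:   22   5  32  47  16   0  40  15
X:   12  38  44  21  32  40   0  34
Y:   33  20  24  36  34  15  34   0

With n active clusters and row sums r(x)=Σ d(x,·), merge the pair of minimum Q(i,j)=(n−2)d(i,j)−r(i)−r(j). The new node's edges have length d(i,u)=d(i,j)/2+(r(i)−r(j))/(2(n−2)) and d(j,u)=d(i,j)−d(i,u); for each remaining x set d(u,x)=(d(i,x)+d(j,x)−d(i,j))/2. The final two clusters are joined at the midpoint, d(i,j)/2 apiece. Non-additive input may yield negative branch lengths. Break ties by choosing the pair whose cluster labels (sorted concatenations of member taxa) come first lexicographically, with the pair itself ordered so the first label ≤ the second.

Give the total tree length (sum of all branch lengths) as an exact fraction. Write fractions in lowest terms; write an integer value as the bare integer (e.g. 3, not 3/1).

step 1: merge (G,U) at d=5, Q=-319; branch lengths G→25/12, U→35/12; new cluster GU
  updated: d(C,GU)=45/2, d(GU,J)=36, d(GU,K)=61/2, d(GU,P)=14, d(GU,X)=73/2, d(GU,Y)=15
step 2: merge (GU,Y) at d=15, Q=-511/2; branch lengths GU→107/20, Y→193/20; new cluster GUY
  updated: d(C,GUY)=81/4, d(GUY,J)=45/2, d(GUY,K)=103/4, d(GUY,P)=33/2, d(GUY,X)=111/4
step 3: merge (C,J) at d=7, Q=-663/4; branch lengths C→-189/32, J→413/32; new cluster CJ
  updated: d(CJ,GUY)=143/8, d(CJ,K)=16, d(CJ,P)=35/2, d(CJ,X)=49/2
step 4: merge (K,P) at d=7, Q=-487/4; branch lengths K→71/24, P→97/24; new cluster KP
  updated: d(CJ,KP)=53/4, d(GUY,KP)=141/8, d(KP,X)=23
step 5: merge (CJ,GUY) at d=143/8, Q=-665/8; branch lengths CJ→225/32, GUY→347/32; new cluster CGJUY
  updated: d(CGJUY,KP)=13/2, d(CGJUY,X)=275/16
step 6: merge (CGJUY,KP) at d=13/2, Q=-747/16; branch lengths CGJUY→11/32, KP→197/32; new cluster CGJKPUY
  updated: d(CGJKPUY,X)=539/32
step 7: merge (CGJKPUY,X) at d=539/32; branch lengths CGJKPUY→539/64, X→539/64; new cluster CGJKPUXY
final tree: ((((C:-189/32,J:413/32):225/32,((G:25/12,U:35/12):107/20,Y:193/20):347/32):11/32,(K:71/24,P:97/24):197/32):539/64,X:539/64)
total length: 2407/32

2407/32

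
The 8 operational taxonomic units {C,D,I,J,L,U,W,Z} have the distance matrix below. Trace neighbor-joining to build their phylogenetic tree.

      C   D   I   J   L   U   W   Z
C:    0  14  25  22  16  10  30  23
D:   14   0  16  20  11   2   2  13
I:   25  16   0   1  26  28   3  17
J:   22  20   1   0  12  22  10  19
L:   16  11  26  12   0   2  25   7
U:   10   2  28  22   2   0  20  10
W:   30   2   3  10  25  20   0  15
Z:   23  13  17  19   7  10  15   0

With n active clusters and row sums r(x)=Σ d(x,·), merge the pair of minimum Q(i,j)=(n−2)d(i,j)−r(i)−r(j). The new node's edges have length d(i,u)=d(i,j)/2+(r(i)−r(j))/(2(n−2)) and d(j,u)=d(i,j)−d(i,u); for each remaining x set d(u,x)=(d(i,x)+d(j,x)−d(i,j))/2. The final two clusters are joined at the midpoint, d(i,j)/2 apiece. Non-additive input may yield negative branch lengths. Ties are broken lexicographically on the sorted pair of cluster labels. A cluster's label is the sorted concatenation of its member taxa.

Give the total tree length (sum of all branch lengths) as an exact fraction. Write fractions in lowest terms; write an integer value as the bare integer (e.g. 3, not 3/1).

1. join I+J (d=1, Q=-216) ⇒ IJ; edges |I|=4/3, |J|=-1/3
  updated: d(C,IJ)=23, d(D,IJ)=35/2, d(IJ,L)=37/2, d(IJ,U)=49/2, d(IJ,W)=6, d(IJ,Z)=35/2
2. join IJ+W (d=6, Q=-175) ⇒ IJW; edges |IJ|=39/10, |W|=21/10
  updated: d(C,IJW)=47/2, d(D,IJW)=27/4, d(IJW,L)=75/4, d(IJW,U)=77/4, d(IJW,Z)=53/4
3. join D+IJW (d=27/4, Q=-405/4) ⇒ DIJW; edges |D|=-31/32, |IJW|=247/32
  updated: d(C,DIJW)=123/8, d(DIJW,L)=23/2, d(DIJW,U)=29/4, d(DIJW,Z)=39/4
4. join L+Z (d=7, Q=-261/4) ⇒ LZ; edges |L|=31/24, |Z|=137/24
  updated: d(C,LZ)=16, d(DIJW,LZ)=57/8, d(LZ,U)=5/2
5. join C+U (d=10, Q=-329/8) ⇒ CU; edges |C|=333/32, |U|=-13/32
  updated: d(CU,DIJW)=101/16, d(CU,LZ)=17/4
6. join CU+DIJW (d=101/16, Q=-283/16) ⇒ CDIJUW; edges |CU|=55/32, |DIJW|=147/32
  updated: d(CDIJUW,LZ)=81/32
7. join CDIJUW+LZ (d=81/32) ⇒ CDIJLUWZ; edges |CDIJUW|=81/64, |LZ|=81/64
final tree: (((C:333/32,U:-13/32):55/32,(D:-31/32,((I:4/3,J:-1/3):39/10,W:21/10):247/32):147/32):81/64,(L:31/24,Z:137/24):81/64)
total length: 1267/32

1267/32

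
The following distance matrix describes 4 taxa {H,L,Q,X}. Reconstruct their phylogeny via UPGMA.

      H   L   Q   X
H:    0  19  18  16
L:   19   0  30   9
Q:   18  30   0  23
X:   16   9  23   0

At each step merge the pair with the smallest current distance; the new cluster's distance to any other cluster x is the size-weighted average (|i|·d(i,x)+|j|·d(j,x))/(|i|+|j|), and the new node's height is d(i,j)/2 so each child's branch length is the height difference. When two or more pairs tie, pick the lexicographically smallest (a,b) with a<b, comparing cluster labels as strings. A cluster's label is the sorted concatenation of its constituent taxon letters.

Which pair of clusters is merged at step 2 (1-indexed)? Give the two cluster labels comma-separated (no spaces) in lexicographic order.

H,LX

iteration 1: select L,X (d=9); attach at lengths (9/2, 9/2); label the merged cluster LX
  updated: d(H,LX)=35/2, d(LX,Q)=53/2
iteration 2: select H,LX (d=35/2); attach at lengths (35/4, 17/4); label the merged cluster HLX
  updated: d(HLX,Q)=71/3
iteration 3: select HLX,Q (d=71/3); attach at lengths (37/12, 71/6); label the merged cluster HLQX
final tree: ((H:35/4,(L:9/2,X:9/2):17/4):37/12,Q:71/6)
total length: 443/12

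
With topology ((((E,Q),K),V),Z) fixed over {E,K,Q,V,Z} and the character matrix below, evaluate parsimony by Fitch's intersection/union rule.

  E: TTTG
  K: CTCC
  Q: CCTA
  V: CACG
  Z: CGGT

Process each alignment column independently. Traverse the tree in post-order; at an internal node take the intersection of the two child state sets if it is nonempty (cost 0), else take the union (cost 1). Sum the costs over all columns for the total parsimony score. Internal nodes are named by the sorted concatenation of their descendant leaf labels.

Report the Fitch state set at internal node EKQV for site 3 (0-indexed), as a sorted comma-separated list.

EQ@0: {T} ∪ {C} = {C,T} (union, +1)
EKQ@0: {C,T} ∩ {C} = {C} (intersection, +0)
EKQV@0: {C} ∩ {C} = {C} (intersection, +0)
EKQVZ@0: {C} ∩ {C} = {C} (intersection, +0)
EQ@1: {T} ∪ {C} = {C,T} (union, +1)
EKQ@1: {C,T} ∩ {T} = {T} (intersection, +0)
EKQV@1: {T} ∪ {A} = {A,T} (union, +1)
EKQVZ@1: {A,T} ∪ {G} = {A,G,T} (union, +1)
EQ@2: {T} ∩ {T} = {T} (intersection, +0)
EKQ@2: {T} ∪ {C} = {C,T} (union, +1)
EKQV@2: {C,T} ∩ {C} = {C} (intersection, +0)
EKQVZ@2: {C} ∪ {G} = {C,G} (union, +1)
EQ@3: {G} ∪ {A} = {A,G} (union, +1)
EKQ@3: {A,G} ∪ {C} = {A,C,G} (union, +1)
EKQV@3: {A,C,G} ∩ {G} = {G} (intersection, +0)
EKQVZ@3: {G} ∪ {T} = {G,T} (union, +1)
per-site changes: [1, 3, 2, 3]; total = 9

G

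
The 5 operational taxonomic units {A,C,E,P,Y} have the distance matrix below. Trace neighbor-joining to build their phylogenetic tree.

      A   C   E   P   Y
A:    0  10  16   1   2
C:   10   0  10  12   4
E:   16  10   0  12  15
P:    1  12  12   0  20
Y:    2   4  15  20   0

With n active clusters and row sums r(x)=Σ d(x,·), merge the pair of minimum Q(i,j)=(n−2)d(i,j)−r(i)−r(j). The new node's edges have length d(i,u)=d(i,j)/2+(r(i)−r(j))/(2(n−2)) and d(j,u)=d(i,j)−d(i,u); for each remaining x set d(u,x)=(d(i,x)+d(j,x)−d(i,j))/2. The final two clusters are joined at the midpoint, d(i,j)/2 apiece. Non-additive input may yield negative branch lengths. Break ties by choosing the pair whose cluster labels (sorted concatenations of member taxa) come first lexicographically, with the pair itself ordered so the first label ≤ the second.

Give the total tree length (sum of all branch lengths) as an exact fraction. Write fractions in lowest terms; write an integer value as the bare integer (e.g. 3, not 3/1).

iteration 1: select A,P (d=1, Q=-71); attach at lengths (-13/6, 19/6); label the merged cluster AP
  updated: d(AP,C)=21/2, d(AP,E)=27/2, d(AP,Y)=21/2
iteration 2: select AP,E (d=27/2, Q=-46); attach at lengths (23/4, 31/4); label the merged cluster AEP
  updated: d(AEP,C)=7/2, d(AEP,Y)=6
iteration 3: select AEP,C (d=7/2, Q=-27/2); attach at lengths (11/4, 3/4); label the merged cluster ACEP
  updated: d(ACEP,Y)=13/4
iteration 4: select ACEP,Y (d=13/4); attach at lengths (13/8, 13/8); label the merged cluster ACEPY
final tree: ((((A:-13/6,P:19/6):23/4,E:31/4):11/4,C:3/4):13/8,Y:13/8)
total length: 85/4

85/4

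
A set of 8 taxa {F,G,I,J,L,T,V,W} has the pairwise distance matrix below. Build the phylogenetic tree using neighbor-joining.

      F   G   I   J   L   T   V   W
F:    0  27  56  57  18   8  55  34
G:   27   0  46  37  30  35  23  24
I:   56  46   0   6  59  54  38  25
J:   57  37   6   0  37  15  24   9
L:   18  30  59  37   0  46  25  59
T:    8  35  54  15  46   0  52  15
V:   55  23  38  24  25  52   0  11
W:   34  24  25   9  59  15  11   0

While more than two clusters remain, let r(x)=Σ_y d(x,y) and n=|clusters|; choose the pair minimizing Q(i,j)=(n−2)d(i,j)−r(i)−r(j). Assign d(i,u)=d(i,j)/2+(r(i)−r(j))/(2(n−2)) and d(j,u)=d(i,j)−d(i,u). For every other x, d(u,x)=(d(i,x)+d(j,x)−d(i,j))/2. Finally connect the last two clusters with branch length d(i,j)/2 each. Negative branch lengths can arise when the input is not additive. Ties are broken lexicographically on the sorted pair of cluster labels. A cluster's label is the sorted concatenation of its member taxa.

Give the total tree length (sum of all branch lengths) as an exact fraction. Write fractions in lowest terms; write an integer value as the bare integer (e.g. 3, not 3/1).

step 1: merge (I,J) at d=6, Q=-433; branch lengths I→45/4, J→-21/4; new cluster IJ
  updated: d(F,IJ)=107/2, d(G,IJ)=77/2, d(IJ,L)=45, d(IJ,T)=63/2, d(IJ,V)=28, d(IJ,W)=14
step 2: merge (F,T) at d=8, Q=-343; branch lengths F→24/5, T→16/5; new cluster FT
  updated: d(FT,G)=27, d(FT,IJ)=77/2, d(FT,L)=28, d(FT,V)=99/2, d(FT,W)=41/2
step 3: merge (FT,L) at d=28, Q=-477/2; branch lengths FT→177/16, L→271/16; new cluster FLT
  updated: d(FLT,G)=29/2, d(FLT,IJ)=111/4, d(FLT,V)=93/4, d(FLT,W)=103/4
step 4: merge (FLT,G) at d=29/2, Q=-591/4; branch lengths FLT→139/24, G→209/24; new cluster FGLT
  updated: d(FGLT,IJ)=207/8, d(FGLT,V)=127/8, d(FGLT,W)=141/8
step 5: merge (FGLT,V) at d=127/8, Q=-165/2; branch lengths FGLT→145/16, V→109/16; new cluster FGLTV
  updated: d(FGLTV,IJ)=19, d(FGLTV,W)=51/8
step 6: merge (FGLTV,IJ) at d=19, Q=-315/8; branch lengths FGLTV→91/16, IJ→213/16; new cluster FGIJLTV
  updated: d(FGIJLTV,W)=11/16
step 7: merge (FGIJLTV,W) at d=11/16; branch lengths FGIJLTV→11/32, W→11/32; new cluster FGIJLTVW
final tree: ((((((F:24/5,T:16/5):177/16,L:271/16):139/24,G:209/24):145/16,V:109/16):91/16,(I:45/4,J:-21/4):213/16):11/32,W:11/32)
total length: 1473/16

1473/16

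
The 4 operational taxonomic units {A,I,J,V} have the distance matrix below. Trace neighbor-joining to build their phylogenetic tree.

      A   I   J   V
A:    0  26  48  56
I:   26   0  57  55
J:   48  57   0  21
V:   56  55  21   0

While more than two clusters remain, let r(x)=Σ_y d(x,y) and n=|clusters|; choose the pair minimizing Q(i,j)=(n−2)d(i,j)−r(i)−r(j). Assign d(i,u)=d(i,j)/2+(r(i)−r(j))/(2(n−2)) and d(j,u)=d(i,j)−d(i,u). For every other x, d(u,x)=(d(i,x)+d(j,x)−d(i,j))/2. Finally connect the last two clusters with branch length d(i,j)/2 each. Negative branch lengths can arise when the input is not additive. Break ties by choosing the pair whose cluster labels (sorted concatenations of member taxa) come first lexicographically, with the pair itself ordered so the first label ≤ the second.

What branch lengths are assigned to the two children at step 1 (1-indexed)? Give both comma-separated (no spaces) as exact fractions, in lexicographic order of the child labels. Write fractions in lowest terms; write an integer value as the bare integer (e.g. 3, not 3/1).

11,15

1. join A+I (d=26, Q=-216) ⇒ AI; edges |A|=11, |I|=15
  updated: d(AI,J)=79/2, d(AI,V)=85/2
2. join AI+J (d=79/2, Q=-103) ⇒ AIJ; edges |AI|=61/2, |J|=9
  updated: d(AIJ,V)=12
3. join AIJ+V (d=12) ⇒ AIJV; edges |AIJ|=6, |V|=6
final tree: (((A:11,I:15):61/2,J:9):6,V:6)
total length: 155/2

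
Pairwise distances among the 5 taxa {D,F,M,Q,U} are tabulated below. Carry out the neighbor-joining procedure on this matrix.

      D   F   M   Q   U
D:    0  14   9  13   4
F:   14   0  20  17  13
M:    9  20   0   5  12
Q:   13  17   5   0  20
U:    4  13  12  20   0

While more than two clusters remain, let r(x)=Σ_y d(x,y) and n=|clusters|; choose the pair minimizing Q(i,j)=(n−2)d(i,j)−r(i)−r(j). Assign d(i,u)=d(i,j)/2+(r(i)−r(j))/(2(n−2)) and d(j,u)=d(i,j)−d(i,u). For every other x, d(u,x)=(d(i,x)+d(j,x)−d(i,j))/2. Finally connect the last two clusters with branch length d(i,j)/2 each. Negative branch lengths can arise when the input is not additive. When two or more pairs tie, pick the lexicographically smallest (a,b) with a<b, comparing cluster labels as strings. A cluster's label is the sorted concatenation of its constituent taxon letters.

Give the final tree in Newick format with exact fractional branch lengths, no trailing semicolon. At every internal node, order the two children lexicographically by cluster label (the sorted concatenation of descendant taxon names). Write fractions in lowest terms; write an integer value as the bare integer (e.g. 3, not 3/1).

iteration 1: select M,Q (d=5, Q=-86); attach at lengths (1, 4); label the merged cluster MQ
  updated: d(D,MQ)=17/2, d(F,MQ)=16, d(MQ,U)=27/2
iteration 2: select D,U (d=4, Q=-49); attach at lengths (1, 3); label the merged cluster DU
  updated: d(DU,F)=23/2, d(DU,MQ)=9
iteration 3: select DU,F (d=23/2, Q=-73/2); attach at lengths (9/4, 37/4); label the merged cluster DFU
  updated: d(DFU,MQ)=27/4
iteration 4: select DFU,MQ (d=27/4); attach at lengths (27/8, 27/8); label the merged cluster DFMQU
final tree: (((D:1,U:3):9/4,F:37/4):27/8,(M:1,Q:4):27/8)
total length: 109/4

(((D:1,U:3):9/4,F:37/4):27/8,(M:1,Q:4):27/8)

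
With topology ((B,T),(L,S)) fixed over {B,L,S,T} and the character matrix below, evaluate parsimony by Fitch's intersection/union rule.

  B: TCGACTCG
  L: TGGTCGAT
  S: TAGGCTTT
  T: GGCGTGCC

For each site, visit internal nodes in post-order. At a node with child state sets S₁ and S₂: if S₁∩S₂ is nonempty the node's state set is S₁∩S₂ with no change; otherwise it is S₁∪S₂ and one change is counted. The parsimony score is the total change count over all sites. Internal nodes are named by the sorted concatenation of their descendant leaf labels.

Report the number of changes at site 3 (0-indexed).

site 0, node BT: B={T} ∪ T={G} → {G,T} (+1)
site 0, node LS: L={T} ∩ S={T} → {T} (+0)
site 0, node BLST: BT={G,T} ∩ LS={T} → {T} (+0)
site 1, node BT: B={C} ∪ T={G} → {C,G} (+1)
site 1, node LS: L={G} ∪ S={A} → {A,G} (+1)
site 1, node BLST: BT={C,G} ∩ LS={A,G} → {G} (+0)
site 2, node BT: B={G} ∪ T={C} → {C,G} (+1)
site 2, node LS: L={G} ∩ S={G} → {G} (+0)
site 2, node BLST: BT={C,G} ∩ LS={G} → {G} (+0)
site 3, node BT: B={A} ∪ T={G} → {A,G} (+1)
site 3, node LS: L={T} ∪ S={G} → {G,T} (+1)
site 3, node BLST: BT={A,G} ∩ LS={G,T} → {G} (+0)
site 4, node BT: B={C} ∪ T={T} → {C,T} (+1)
site 4, node LS: L={C} ∩ S={C} → {C} (+0)
site 4, node BLST: BT={C,T} ∩ LS={C} → {C} (+0)
site 5, node BT: B={T} ∪ T={G} → {G,T} (+1)
site 5, node LS: L={G} ∪ S={T} → {G,T} (+1)
site 5, node BLST: BT={G,T} ∩ LS={G,T} → {G,T} (+0)
site 6, node BT: B={C} ∩ T={C} → {C} (+0)
site 6, node LS: L={A} ∪ S={T} → {A,T} (+1)
site 6, node BLST: BT={C} ∪ LS={A,T} → {A,C,T} (+1)
site 7, node BT: B={G} ∪ T={C} → {C,G} (+1)
site 7, node LS: L={T} ∩ S={T} → {T} (+0)
site 7, node BLST: BT={C,G} ∪ LS={T} → {C,G,T} (+1)
per-site changes: [1, 2, 1, 2, 1, 2, 2, 2]; total = 13

2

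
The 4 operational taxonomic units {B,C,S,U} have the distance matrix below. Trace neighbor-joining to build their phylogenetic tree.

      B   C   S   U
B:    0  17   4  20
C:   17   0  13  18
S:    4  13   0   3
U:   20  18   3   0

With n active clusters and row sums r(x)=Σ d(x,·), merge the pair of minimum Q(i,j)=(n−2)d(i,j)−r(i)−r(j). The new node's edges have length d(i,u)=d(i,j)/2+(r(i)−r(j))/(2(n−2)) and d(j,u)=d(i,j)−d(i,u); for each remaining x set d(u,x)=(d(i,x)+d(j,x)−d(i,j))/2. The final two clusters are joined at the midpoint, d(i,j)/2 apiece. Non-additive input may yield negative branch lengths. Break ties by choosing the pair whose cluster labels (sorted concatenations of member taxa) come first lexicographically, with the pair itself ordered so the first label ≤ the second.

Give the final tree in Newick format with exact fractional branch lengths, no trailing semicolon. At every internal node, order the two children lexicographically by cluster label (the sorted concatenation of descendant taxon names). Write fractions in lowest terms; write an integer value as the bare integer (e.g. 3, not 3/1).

(((B:27/4,C:41/4):15/4,S:-15/4):27/8,U:27/8)

iteration 1: select B,C (d=17, Q=-55); attach at lengths (27/4, 41/4); label the merged cluster BC
  updated: d(BC,S)=0, d(BC,U)=21/2
iteration 2: select BC,S (d=0, Q=-27/2); attach at lengths (15/4, -15/4); label the merged cluster BCS
  updated: d(BCS,U)=27/4
iteration 3: select BCS,U (d=27/4); attach at lengths (27/8, 27/8); label the merged cluster BCSU
final tree: (((B:27/4,C:41/4):15/4,S:-15/4):27/8,U:27/8)
total length: 95/4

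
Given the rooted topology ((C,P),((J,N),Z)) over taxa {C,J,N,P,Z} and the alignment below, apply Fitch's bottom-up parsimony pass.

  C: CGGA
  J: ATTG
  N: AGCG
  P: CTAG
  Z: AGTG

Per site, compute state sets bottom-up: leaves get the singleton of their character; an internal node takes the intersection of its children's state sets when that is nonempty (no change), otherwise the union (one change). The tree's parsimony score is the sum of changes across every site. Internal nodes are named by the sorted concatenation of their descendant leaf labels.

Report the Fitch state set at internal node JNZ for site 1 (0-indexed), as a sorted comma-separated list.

G

site 0, node CP: C={C} ∩ P={C} → {C} (+0)
site 0, node JN: J={A} ∩ N={A} → {A} (+0)
site 0, node JNZ: JN={A} ∩ Z={A} → {A} (+0)
site 0, node CJNPZ: CP={C} ∪ JNZ={A} → {A,C} (+1)
site 1, node CP: C={G} ∪ P={T} → {G,T} (+1)
site 1, node JN: J={T} ∪ N={G} → {G,T} (+1)
site 1, node JNZ: JN={G,T} ∩ Z={G} → {G} (+0)
site 1, node CJNPZ: CP={G,T} ∩ JNZ={G} → {G} (+0)
site 2, node CP: C={G} ∪ P={A} → {A,G} (+1)
site 2, node JN: J={T} ∪ N={C} → {C,T} (+1)
site 2, node JNZ: JN={C,T} ∩ Z={T} → {T} (+0)
site 2, node CJNPZ: CP={A,G} ∪ JNZ={T} → {A,G,T} (+1)
site 3, node CP: C={A} ∪ P={G} → {A,G} (+1)
site 3, node JN: J={G} ∩ N={G} → {G} (+0)
site 3, node JNZ: JN={G} ∩ Z={G} → {G} (+0)
site 3, node CJNPZ: CP={A,G} ∩ JNZ={G} → {G} (+0)
per-site changes: [1, 2, 3, 1]; total = 7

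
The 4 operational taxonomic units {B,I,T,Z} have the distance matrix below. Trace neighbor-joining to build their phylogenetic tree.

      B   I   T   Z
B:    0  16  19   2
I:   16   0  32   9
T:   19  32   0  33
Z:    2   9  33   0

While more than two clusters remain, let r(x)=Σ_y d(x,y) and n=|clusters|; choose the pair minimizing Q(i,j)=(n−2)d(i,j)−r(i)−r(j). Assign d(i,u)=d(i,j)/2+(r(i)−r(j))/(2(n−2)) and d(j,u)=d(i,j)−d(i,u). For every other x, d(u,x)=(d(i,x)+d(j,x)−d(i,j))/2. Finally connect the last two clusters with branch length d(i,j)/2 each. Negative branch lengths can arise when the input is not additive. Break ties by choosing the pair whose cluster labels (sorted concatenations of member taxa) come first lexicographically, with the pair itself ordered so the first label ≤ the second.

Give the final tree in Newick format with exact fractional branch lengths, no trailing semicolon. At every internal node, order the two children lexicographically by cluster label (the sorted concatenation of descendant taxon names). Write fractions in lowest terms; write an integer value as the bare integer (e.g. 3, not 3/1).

(((B:-9/4,T:85/4):27/4,I:31/4):5/8,Z:5/8)

step 1: merge (B,T) at d=19, Q=-83; branch lengths B→-9/4, T→85/4; new cluster BT
  updated: d(BT,I)=29/2, d(BT,Z)=8
step 2: merge (BT,I) at d=29/2, Q=-63/2; branch lengths BT→27/4, I→31/4; new cluster BIT
  updated: d(BIT,Z)=5/4
step 3: merge (BIT,Z) at d=5/4; branch lengths BIT→5/8, Z→5/8; new cluster BITZ
final tree: (((B:-9/4,T:85/4):27/4,I:31/4):5/8,Z:5/8)
total length: 139/4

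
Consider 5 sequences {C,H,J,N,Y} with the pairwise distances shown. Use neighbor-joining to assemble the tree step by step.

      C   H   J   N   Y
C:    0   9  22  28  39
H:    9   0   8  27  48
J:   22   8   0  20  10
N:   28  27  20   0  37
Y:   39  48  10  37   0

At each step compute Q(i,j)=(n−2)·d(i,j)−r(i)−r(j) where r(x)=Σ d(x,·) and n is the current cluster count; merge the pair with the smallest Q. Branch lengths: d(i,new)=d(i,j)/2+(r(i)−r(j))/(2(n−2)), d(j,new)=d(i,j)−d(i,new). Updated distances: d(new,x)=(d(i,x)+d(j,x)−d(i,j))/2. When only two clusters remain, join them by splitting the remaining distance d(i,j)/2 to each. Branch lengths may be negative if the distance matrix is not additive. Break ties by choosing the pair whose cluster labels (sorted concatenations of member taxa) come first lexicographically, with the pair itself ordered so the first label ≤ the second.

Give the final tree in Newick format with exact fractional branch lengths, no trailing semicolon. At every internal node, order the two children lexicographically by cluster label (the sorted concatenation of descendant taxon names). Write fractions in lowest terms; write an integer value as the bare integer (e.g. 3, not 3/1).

(((C:43/8,H:29/8):77/8,(J:-22/3,Y:52/3):81/8):107/16,N:107/16)

step 1: merge (J,Y) at d=10, Q=-164; branch lengths J→-22/3, Y→52/3; new cluster JY
  updated: d(C,JY)=51/2, d(H,JY)=23, d(JY,N)=47/2
step 2: merge (C,H) at d=9, Q=-207/2; branch lengths C→43/8, H→29/8; new cluster CH
  updated: d(CH,JY)=79/4, d(CH,N)=23
step 3: merge (CH,JY) at d=79/4, Q=-265/4; branch lengths CH→77/8, JY→81/8; new cluster CHJY
  updated: d(CHJY,N)=107/8
step 4: merge (CHJY,N) at d=107/8; branch lengths CHJY→107/16, N→107/16; new cluster CHJNY
final tree: (((C:43/8,H:29/8):77/8,(J:-22/3,Y:52/3):81/8):107/16,N:107/16)
total length: 417/8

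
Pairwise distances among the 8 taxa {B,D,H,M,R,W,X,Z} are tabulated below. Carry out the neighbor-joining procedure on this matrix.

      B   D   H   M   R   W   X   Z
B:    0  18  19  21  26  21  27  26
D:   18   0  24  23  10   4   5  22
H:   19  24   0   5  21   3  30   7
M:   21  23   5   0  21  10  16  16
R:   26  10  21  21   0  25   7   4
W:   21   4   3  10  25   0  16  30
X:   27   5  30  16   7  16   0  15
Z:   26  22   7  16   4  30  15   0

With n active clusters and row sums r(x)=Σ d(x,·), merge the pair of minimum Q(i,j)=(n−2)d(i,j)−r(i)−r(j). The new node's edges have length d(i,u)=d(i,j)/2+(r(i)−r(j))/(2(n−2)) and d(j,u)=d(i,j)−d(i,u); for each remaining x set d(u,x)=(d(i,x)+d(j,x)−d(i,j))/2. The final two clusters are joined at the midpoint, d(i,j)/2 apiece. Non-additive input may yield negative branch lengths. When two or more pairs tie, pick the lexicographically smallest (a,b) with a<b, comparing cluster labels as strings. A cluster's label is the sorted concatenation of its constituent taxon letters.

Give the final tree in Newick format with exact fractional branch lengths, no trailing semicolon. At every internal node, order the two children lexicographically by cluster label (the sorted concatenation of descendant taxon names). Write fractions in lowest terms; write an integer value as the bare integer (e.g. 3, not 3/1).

step 1: merge (R,Z) at d=4, Q=-210; branch lengths R→3/2, Z→5/2; new cluster RZ
  updated: d(B,RZ)=24, d(D,RZ)=14, d(H,RZ)=12, d(M,RZ)=33/2, d(RZ,W)=51/2, d(RZ,X)=9
step 2: merge (D,X) at d=5, Q=-166; branch lengths D→1, X→4; new cluster DX
  updated: d(B,DX)=20, d(DX,H)=49/2, d(DX,M)=17, d(DX,RZ)=9, d(DX,W)=15/2
step 3: merge (DX,RZ) at d=9, Q=-129; branch lengths DX→27/8, RZ→45/8; new cluster DRXZ
  updated: d(B,DRXZ)=35/2, d(DRXZ,H)=55/4, d(DRXZ,M)=49/4, d(DRXZ,W)=12
step 4: merge (B,DRXZ) at d=35/2, Q=-163/2; branch lengths B→151/12, DRXZ→59/12; new cluster BDRXZ
  updated: d(BDRXZ,H)=61/8, d(BDRXZ,M)=63/8, d(BDRXZ,W)=31/4
step 5: merge (BDRXZ,M) at d=63/8, Q=-243/8; branch lengths BDRXZ→129/32, M→123/32; new cluster BDMRXZ
  updated: d(BDMRXZ,H)=19/8, d(BDMRXZ,W)=79/16
step 6: merge (BDMRXZ,H) at d=19/8, Q=-165/16; branch lengths BDMRXZ→69/32, H→7/32; new cluster BDHMRXZ
  updated: d(BDHMRXZ,W)=89/32
step 7: merge (BDHMRXZ,W) at d=89/32; branch lengths BDHMRXZ→89/64, W→89/64; new cluster BDHMRWXZ
final tree: ((((B:151/12,((D:1,X:4):27/8,(R:3/2,Z:5/2):45/8):59/12):129/32,M:123/32):69/32,H:7/32):89/64,W:89/64)
total length: 1553/32

((((B:151/12,((D:1,X:4):27/8,(R:3/2,Z:5/2):45/8):59/12):129/32,M:123/32):69/32,H:7/32):89/64,W:89/64)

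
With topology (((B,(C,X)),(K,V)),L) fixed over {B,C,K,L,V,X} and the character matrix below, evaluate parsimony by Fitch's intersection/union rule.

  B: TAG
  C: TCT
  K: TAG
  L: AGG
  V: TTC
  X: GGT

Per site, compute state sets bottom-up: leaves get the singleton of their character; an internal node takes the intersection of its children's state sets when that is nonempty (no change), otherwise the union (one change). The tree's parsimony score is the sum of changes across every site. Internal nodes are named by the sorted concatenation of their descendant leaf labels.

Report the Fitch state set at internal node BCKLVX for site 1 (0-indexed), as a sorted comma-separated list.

site 0, node CX: C={T} ∪ X={G} → {G,T} (+1)
site 0, node BCX: B={T} ∩ CX={G,T} → {T} (+0)
site 0, node KV: K={T} ∩ V={T} → {T} (+0)
site 0, node BCKVX: BCX={T} ∩ KV={T} → {T} (+0)
site 0, node BCKLVX: BCKVX={T} ∪ L={A} → {A,T} (+1)
site 1, node CX: C={C} ∪ X={G} → {C,G} (+1)
site 1, node BCX: B={A} ∪ CX={C,G} → {A,C,G} (+1)
site 1, node KV: K={A} ∪ V={T} → {A,T} (+1)
site 1, node BCKVX: BCX={A,C,G} ∩ KV={A,T} → {A} (+0)
site 1, node BCKLVX: BCKVX={A} ∪ L={G} → {A,G} (+1)
site 2, node CX: C={T} ∩ X={T} → {T} (+0)
site 2, node BCX: B={G} ∪ CX={T} → {G,T} (+1)
site 2, node KV: K={G} ∪ V={C} → {C,G} (+1)
site 2, node BCKVX: BCX={G,T} ∩ KV={C,G} → {G} (+0)
site 2, node BCKLVX: BCKVX={G} ∩ L={G} → {G} (+0)
per-site changes: [2, 4, 2]; total = 8

A,G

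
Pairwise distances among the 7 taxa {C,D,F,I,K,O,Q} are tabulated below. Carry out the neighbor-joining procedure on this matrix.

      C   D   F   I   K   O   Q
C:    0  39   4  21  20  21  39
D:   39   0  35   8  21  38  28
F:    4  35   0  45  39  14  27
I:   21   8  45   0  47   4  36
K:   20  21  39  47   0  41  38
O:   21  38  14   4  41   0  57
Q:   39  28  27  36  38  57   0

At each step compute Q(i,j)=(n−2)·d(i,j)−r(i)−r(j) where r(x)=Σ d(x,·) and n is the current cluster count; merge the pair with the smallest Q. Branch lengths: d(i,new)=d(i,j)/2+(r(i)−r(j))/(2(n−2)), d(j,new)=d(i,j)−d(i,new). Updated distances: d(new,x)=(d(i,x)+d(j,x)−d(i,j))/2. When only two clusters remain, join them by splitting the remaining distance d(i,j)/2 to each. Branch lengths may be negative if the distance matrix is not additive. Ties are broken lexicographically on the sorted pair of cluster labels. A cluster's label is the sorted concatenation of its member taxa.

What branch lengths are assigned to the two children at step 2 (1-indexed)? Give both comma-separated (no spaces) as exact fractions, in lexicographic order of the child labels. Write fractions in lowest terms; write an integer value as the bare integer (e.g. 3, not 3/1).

1. join I+O (d=4, Q=-316) ⇒ IO; edges |I|=3/5, |O|=17/5
  updated: d(C,IO)=19, d(D,IO)=21, d(F,IO)=55/2, d(IO,K)=42, d(IO,Q)=89/2
2. join C+F (d=4, Q=-475/2) ⇒ CF; edges |C|=9/16, |F|=55/16
  updated: d(CF,D)=35, d(CF,IO)=85/4, d(CF,K)=55/2, d(CF,Q)=31
3. join CF+IO (d=85/4, Q=-719/4) ⇒ CFIO; edges |CF|=199/24, |IO|=311/24
  updated: d(CFIO,D)=139/8, d(CFIO,K)=193/8, d(CFIO,Q)=217/8
4. join CFIO+Q (d=217/8, Q=-215/2) ⇒ CFIOQ; edges |CFIO|=119/16, |Q|=315/16
  updated: d(CFIOQ,D)=73/8, d(CFIOQ,K)=35/2
5. join CFIOQ+D (d=73/8, Q=-381/8) ⇒ CDFIOQ; edges |CFIOQ|=45/16, |D|=101/16
  updated: d(CDFIOQ,K)=235/16
6. join CDFIOQ+K (d=235/16) ⇒ CDFIKOQ; edges |CDFIOQ|=235/32, |K|=235/32
final tree: (((((C:9/16,F:55/16):199/24,(I:3/5,O:17/5):311/24):119/16,Q:315/16):45/16,D:101/16):235/32,K:235/32)
total length: 1283/16

9/16,55/16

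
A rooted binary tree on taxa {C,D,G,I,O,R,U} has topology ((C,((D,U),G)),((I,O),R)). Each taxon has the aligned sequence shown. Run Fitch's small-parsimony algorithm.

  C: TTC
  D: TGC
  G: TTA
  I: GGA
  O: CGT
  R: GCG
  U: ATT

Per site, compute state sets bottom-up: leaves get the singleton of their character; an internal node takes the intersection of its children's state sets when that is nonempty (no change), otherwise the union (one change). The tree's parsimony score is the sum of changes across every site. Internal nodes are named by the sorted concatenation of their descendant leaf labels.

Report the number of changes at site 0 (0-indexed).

[col 0] DU: children D:{T}, U:{A} ∪→ {A,T}; cost 1
[col 0] DGU: children DU:{A,T}, G:{T} ∩→ {T}; cost 0
[col 0] CDGU: children C:{T}, DGU:{T} ∩→ {T}; cost 0
[col 0] IO: children I:{G}, O:{C} ∪→ {C,G}; cost 1
[col 0] IOR: children IO:{C,G}, R:{G} ∩→ {G}; cost 0
[col 0] CDGIORU: children CDGU:{T}, IOR:{G} ∪→ {G,T}; cost 1
[col 1] DU: children D:{G}, U:{T} ∪→ {G,T}; cost 1
[col 1] DGU: children DU:{G,T}, G:{T} ∩→ {T}; cost 0
[col 1] CDGU: children C:{T}, DGU:{T} ∩→ {T}; cost 0
[col 1] IO: children I:{G}, O:{G} ∩→ {G}; cost 0
[col 1] IOR: children IO:{G}, R:{C} ∪→ {C,G}; cost 1
[col 1] CDGIORU: children CDGU:{T}, IOR:{C,G} ∪→ {C,G,T}; cost 1
[col 2] DU: children D:{C}, U:{T} ∪→ {C,T}; cost 1
[col 2] DGU: children DU:{C,T}, G:{A} ∪→ {A,C,T}; cost 1
[col 2] CDGU: children C:{C}, DGU:{A,C,T} ∩→ {C}; cost 0
[col 2] IO: children I:{A}, O:{T} ∪→ {A,T}; cost 1
[col 2] IOR: children IO:{A,T}, R:{G} ∪→ {A,G,T}; cost 1
[col 2] CDGIORU: children CDGU:{C}, IOR:{A,G,T} ∪→ {A,C,G,T}; cost 1
per-site changes: [3, 3, 5]; total = 11

3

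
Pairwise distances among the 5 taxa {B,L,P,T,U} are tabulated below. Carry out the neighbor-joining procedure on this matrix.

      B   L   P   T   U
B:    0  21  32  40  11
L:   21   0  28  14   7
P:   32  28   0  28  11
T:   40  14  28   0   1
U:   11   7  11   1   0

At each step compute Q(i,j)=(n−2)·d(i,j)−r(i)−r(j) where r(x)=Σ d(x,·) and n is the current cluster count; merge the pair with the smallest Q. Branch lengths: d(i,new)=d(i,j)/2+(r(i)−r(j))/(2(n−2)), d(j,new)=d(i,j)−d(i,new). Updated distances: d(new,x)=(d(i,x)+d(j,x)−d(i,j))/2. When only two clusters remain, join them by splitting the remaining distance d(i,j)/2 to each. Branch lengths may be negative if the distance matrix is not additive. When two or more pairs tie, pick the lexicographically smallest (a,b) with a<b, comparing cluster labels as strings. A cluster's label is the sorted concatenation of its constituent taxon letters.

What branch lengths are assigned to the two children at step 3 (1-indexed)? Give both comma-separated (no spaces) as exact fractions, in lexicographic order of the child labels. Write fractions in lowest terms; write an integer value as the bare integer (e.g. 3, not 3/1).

13/4,37/4

iteration 1: select B,L (d=21, Q=-111); attach at lengths (97/6, 29/6); label the merged cluster BL
  updated: d(BL,P)=39/2, d(BL,T)=33/2, d(BL,U)=-3/2
iteration 2: select BL,P (d=39/2, Q=-54); attach at lengths (15/4, 63/4); label the merged cluster BLP
  updated: d(BLP,T)=25/2, d(BLP,U)=-5
iteration 3: select BLP,T (d=25/2, Q=-17/2); attach at lengths (13/4, 37/4); label the merged cluster BLPT
  updated: d(BLPT,U)=-33/4
iteration 4: select BLPT,U (d=-33/4); attach at lengths (-33/8, -33/8); label the merged cluster BLPTU
final tree: ((((B:97/6,L:29/6):15/4,P:63/4):13/4,T:37/4):-33/8,U:-33/8)
total length: 179/4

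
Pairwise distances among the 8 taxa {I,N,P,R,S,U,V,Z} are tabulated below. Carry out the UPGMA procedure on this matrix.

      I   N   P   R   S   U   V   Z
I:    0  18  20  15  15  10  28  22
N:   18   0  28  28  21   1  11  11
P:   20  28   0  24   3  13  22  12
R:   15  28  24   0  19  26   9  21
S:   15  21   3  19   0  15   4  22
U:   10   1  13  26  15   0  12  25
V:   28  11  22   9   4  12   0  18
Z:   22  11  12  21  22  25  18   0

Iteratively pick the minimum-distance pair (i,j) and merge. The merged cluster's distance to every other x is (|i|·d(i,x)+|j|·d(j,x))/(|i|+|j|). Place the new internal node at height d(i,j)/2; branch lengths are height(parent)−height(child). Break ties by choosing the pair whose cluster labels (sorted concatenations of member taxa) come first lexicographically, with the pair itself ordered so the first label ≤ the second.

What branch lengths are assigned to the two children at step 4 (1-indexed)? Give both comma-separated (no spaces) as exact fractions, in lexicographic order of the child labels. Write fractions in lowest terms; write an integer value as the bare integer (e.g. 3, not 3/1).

1. join N+U (d=1) ⇒ NU; edges |N|=1/2, |U|=1/2
  updated: d(I,NU)=14, d(NU,P)=41/2, d(NU,R)=27, d(NU,S)=18, d(NU,V)=23/2, d(NU,Z)=18
2. join P+S (d=3) ⇒ PS; edges |P|=3/2, |S|=3/2
  updated: d(I,PS)=35/2, d(NU,PS)=77/4, d(PS,R)=43/2, d(PS,V)=13, d(PS,Z)=17
3. join R+V (d=9) ⇒ RV; edges |R|=9/2, |V|=9/2
  updated: d(I,RV)=43/2, d(NU,RV)=77/4, d(PS,RV)=69/4, d(RV,Z)=39/2
4. join I+NU (d=14) ⇒ INU; edges |I|=7, |NU|=13/2
  updated: d(INU,PS)=56/3, d(INU,RV)=20, d(INU,Z)=58/3
5. join PS+Z (d=17) ⇒ PSZ; edges |PS|=7, |Z|=17/2
  updated: d(INU,PSZ)=170/9, d(PSZ,RV)=18
6. join PSZ+RV (d=18) ⇒ PRSVZ; edges |PSZ|=1/2, |RV|=9/2
  updated: d(INU,PRSVZ)=58/3
7. join INU+PRSVZ (d=58/3) ⇒ INPRSUVZ; edges |INU|=8/3, |PRSVZ|=2/3
final tree: ((I:7,(N:1/2,U:1/2):13/2):8/3,(((P:3/2,S:3/2):7,Z:17/2):1/2,(R:9/2,V:9/2):9/2):2/3)
total length: 151/3

7,13/2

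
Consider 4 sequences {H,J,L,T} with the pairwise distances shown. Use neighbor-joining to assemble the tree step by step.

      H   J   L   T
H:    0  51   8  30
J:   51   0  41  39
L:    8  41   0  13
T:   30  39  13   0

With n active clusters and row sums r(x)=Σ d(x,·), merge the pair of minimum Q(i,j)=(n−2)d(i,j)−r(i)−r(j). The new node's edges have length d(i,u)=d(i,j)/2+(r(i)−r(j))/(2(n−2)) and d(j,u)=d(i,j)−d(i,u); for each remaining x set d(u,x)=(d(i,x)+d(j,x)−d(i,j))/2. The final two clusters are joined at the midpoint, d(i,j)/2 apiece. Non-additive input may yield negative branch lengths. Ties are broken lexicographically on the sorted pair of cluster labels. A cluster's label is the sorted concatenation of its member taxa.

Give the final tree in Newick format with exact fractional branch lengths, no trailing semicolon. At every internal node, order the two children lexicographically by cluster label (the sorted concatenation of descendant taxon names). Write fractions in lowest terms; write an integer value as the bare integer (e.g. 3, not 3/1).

step 1: merge (H,L) at d=8, Q=-135; branch lengths H→43/4, L→-11/4; new cluster HL
  updated: d(HL,J)=42, d(HL,T)=35/2
step 2: merge (HL,J) at d=42, Q=-197/2; branch lengths HL→41/4, J→127/4; new cluster HJL
  updated: d(HJL,T)=29/4
step 3: merge (HJL,T) at d=29/4; branch lengths HJL→29/8, T→29/8; new cluster HJLT
final tree: (((H:43/4,L:-11/4):41/4,J:127/4):29/8,T:29/8)
total length: 229/4

(((H:43/4,L:-11/4):41/4,J:127/4):29/8,T:29/8)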